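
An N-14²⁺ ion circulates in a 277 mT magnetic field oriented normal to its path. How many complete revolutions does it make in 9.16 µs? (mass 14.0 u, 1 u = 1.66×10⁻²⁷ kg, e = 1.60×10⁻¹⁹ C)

T = 2πm/(qB) = 2π(2.324×10^-26) / [(2×1.60×10^-19)(0.277)] = 1.6474×10^-6 s.
N = t/T = 9.16×10^-6 / 1.6474×10^-6 ≈ 5.56, so 5 complete revolutions.

N = 5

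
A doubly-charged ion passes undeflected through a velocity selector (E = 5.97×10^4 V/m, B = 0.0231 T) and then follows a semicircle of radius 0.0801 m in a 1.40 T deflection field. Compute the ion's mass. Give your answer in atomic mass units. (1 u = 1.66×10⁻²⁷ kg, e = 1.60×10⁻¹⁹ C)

m ≈ 8.36 u

v = E/B₁ = 2.58×10^6 m/s.
From r = mv/(qB₂), m = qB₂r/v = (2×1.60×10^-19)(1.40)(0.0801) / (2.58×10^6) = 1.39×10^-26 kg.
In atomic mass units: m = 1.39×10^-26 / 1.66×10^-27 = 8.36 u.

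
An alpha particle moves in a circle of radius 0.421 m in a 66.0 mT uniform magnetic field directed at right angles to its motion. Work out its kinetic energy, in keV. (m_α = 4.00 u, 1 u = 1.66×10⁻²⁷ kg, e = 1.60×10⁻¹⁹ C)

v = qBr/m = (2×1.60×10^-19)(0.0660)(0.421) / (6.64×10^-27) = 1.34×10^6 m/s.
K = ½mv² = 0.5·(6.64×10^-27)·(1.34×10^6)² = 5.95×10^-15 J = 37.2 keV.

K ≈ 37.2 keV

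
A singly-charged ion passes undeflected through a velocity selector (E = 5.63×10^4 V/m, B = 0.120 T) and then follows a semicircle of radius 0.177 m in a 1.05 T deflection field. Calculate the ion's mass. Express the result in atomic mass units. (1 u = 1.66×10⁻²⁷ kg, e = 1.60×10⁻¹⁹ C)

m ≈ 38.2 u

v = E/B₁ = 4.69×10^5 m/s.
From r = mv/(qB₂), m = qB₂r/v = (1×1.60×10^-19)(1.05)(0.177) / (4.69×10^5) = 6.34×10^-26 kg.
In atomic mass units: m = 6.34×10^-26 / 1.66×10^-27 = 38.2 u.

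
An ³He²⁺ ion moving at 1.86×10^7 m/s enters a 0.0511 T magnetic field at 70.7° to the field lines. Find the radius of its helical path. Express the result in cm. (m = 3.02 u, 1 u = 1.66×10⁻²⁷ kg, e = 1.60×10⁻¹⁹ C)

r ≈ 538 cm

Only the perpendicular component v⊥ = v sin70.7° = 1.76×10^7 m/s is bent by the field.
r = m v⊥ /(qB) = (5.01×10^-27)(1.76×10^7) / [(2×1.60×10^-19)(0.0511)] = 5.38 m.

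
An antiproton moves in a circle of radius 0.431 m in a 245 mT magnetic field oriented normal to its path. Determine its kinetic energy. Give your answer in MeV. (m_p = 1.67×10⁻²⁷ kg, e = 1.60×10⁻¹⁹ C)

v = qBr/m = (1×1.60×10^-19)(0.245)(0.431) / (1.67×10^-27) = 1.01×10^7 m/s.
K = ½mv² = 0.5·(1.67×10^-27)·(1.01×10^7)² = 8.55×10^-14 J = 0.534 MeV.

K ≈ 0.534 MeV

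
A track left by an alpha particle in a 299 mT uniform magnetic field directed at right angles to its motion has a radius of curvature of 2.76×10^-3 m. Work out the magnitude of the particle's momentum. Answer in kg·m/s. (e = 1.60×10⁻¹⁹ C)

p ≈ 2.64×10^-22 kg·m/s

Since qvB = mv²/r, the momentum p = mv = qBr.
p = (2×1.60×10^-19)(0.299)(2.76×10^-3) = 2.64×10^-22 kg·m/s.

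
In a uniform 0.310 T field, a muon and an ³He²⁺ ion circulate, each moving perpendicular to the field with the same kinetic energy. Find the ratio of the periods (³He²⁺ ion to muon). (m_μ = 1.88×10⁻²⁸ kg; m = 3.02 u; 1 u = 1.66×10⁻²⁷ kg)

ratio ≈ 13.3

T = 2πm/(qB) is independent of speed, so T₂/T₁ = (m₂/q₂)/(m₁/q₁).
T_{³He²⁺ ion}/T_{muon} = (5.01×10^-27/2e) / (1.88×10^-28/1e) = 13.3.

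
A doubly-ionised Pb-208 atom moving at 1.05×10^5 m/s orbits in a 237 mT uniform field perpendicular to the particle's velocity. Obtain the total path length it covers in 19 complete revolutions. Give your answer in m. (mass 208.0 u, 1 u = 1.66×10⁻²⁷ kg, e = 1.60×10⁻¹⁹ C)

r = mv/(qB) = 0.478 m, so one revolution covers 2πr = 3.00 m.
In 19 revolutions: L = 19·2πr = 57.1 m.

L ≈ 57.1 m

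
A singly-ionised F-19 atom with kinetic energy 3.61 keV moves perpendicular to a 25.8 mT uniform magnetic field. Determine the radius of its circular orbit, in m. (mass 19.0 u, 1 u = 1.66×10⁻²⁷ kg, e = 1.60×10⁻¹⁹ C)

r ≈ 1.46 m

Convert the energy: K = 3.61 keV = 5.78×10^-16 J.
v = √(2K/m) = √(2·5.78×10^-16/3.15×10^-26) = 1.91×10^5 m/s.
r = mv/(qB) = (3.15×10^-26)(1.91×10^5) / [(1×1.60×10^-19)(0.0258)] = 1.46 m.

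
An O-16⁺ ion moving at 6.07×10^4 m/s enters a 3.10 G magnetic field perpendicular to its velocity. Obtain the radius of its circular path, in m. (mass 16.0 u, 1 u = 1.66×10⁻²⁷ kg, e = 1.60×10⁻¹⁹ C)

The magnetic force provides the centripetal force: qvB = mv²/r, so r = mv/(qB).
r = (2.66×10^-26 kg)(6.07×10^4 m/s) / [(1×1.60×10^-19 C)(3.10×10^-4 T)] = 32.5 m.

r ≈ 32.5 m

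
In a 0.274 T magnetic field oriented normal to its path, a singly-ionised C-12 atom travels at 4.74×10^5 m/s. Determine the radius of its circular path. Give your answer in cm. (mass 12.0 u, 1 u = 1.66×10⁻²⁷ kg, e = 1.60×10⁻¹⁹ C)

r ≈ 21.5 cm

The magnetic force provides the centripetal force: qvB = mv²/r, so r = mv/(qB).
r = (1.99×10^-26 kg)(4.74×10^5 m/s) / [(1×1.60×10^-19 C)(0.274 T)] = 0.215 m.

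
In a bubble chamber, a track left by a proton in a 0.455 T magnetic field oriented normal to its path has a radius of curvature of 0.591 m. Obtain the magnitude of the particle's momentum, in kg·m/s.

Since qvB = mv²/r, the momentum p = mv = qBr.
p = (1×1.60×10^-19)(0.455)(0.591) = 4.30×10^-20 kg·m/s.

p ≈ 4.30×10^-20 kg·m/s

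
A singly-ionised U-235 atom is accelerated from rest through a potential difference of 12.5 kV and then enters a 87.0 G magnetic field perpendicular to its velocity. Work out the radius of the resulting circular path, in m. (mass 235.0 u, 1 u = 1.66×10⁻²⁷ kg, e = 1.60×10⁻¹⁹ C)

r ≈ 28.4 m

The kinetic energy gained is K = qV = (1×1.60×10^-19)(1.25×10^4) = 2.00×10^-15 J.
v = √(2K/m) = 1.01×10^5 m/s.
r = mv/(qB) = (3.90×10^-25)(1.01×10^5) / [(1×1.60×10^-19)(8.70×10^-3)] = 28.4 m.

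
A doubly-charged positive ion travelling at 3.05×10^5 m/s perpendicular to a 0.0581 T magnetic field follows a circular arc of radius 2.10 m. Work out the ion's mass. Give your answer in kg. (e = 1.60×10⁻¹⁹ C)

qvB = mv²/r ⇒ m = qBr/v.
m = (2×1.60×10^-19)(0.0581)(2.10) / (3.05×10^5) = 1.28×10^-25 kg.

m ≈ 1.28×10^-25 kg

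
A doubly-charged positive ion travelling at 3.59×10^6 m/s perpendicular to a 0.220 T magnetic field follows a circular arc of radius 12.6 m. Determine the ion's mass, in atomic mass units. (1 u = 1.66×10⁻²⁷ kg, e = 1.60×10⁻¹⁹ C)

qvB = mv²/r ⇒ m = qBr/v.
m = (2×1.60×10^-19)(0.220)(12.6) / (3.59×10^6) = 2.47×10^-25 kg = 149 u.

m ≈ 149 u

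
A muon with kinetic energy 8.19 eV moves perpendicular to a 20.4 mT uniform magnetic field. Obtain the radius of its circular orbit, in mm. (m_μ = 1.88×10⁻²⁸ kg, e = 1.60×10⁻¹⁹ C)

Convert the energy: K = 8.19 eV = 1.31×10^-18 J.
v = √(2K/m) = √(2·1.31×10^-18/1.88×10^-28) = 1.18×10^5 m/s.
r = mv/(qB) = (1.88×10^-28)(1.18×10^5) / [(1×1.60×10^-19)(0.0204)] = 6.80×10^-3 m.

r ≈ 6.80 mm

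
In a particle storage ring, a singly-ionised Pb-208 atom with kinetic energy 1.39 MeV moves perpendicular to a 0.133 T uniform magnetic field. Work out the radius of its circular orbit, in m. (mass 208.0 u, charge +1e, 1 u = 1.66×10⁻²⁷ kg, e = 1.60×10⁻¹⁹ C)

Convert the energy: K = 1.39 MeV = 2.22×10^-13 J.
v = √(2K/m) = √(2·2.22×10^-13/3.45×10^-25) = 1.14×10^6 m/s.
r = mv/(qB) = (3.45×10^-25)(1.14×10^6) / [(1×1.60×10^-19)(0.133)] = 18.4 m.

r ≈ 18.4 m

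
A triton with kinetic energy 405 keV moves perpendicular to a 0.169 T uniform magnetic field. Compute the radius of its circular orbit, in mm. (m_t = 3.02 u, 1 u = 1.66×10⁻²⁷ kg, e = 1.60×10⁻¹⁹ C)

Convert the energy: K = 405 keV = 6.48×10^-14 J.
v = √(2K/m) = √(2·6.48×10^-14/5.01×10^-27) = 5.08×10^6 m/s.
r = mv/(qB) = (5.01×10^-27)(5.08×10^6) / [(1×1.60×10^-19)(0.169)] = 0.943 m.

r ≈ 943 mm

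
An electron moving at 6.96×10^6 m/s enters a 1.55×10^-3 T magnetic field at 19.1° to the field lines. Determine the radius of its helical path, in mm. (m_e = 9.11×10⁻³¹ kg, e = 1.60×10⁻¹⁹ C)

r ≈ 8.37 mm

Only the perpendicular component v⊥ = v sin19.1° = 2.28×10^6 m/s is bent by the field.
r = m v⊥ /(qB) = (9.11×10^-31)(2.28×10^6) / [(1×1.60×10^-19)(1.55×10^-3)] = 8.37×10^-3 m.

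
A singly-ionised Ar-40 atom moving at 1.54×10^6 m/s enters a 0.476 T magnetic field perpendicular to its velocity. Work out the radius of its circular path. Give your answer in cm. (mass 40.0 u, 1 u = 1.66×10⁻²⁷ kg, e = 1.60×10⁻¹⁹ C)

r ≈ 134 cm

The magnetic force provides the centripetal force: qvB = mv²/r, so r = mv/(qB).
r = (6.64×10^-26 kg)(1.54×10^6 m/s) / [(1×1.60×10^-19 C)(0.476 T)] = 1.34 m.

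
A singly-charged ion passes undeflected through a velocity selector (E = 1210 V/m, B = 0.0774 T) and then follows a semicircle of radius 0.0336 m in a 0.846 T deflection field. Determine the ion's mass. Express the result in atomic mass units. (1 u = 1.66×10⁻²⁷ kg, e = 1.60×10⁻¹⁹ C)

m ≈ 175 u

v = E/B₁ = 1.56×10^4 m/s.
From r = mv/(qB₂), m = qB₂r/v = (1×1.60×10^-19)(0.846)(0.0336) / (1.56×10^4) = 2.91×10^-25 kg.
In atomic mass units: m = 2.91×10^-25 / 1.66×10^-27 = 175 u.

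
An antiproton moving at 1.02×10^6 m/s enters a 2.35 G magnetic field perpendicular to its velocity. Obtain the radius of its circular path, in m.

The magnetic force provides the centripetal force: qvB = mv²/r, so r = mv/(qB).
r = (1.67×10^-27 kg)(1.02×10^6 m/s) / [(1×1.60×10^-19 C)(2.35×10^-4 T)] = 45.3 m.

r ≈ 45.3 m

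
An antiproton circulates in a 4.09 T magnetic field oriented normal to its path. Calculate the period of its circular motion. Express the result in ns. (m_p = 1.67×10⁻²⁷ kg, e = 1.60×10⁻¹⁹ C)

T ≈ 16.0 ns

The cyclotron period is independent of speed: T = 2πm/(qB).
T = 2π(1.67×10^-27) / [(1×1.60×10^-19)(4.09)] = 1.60×10^-8 s.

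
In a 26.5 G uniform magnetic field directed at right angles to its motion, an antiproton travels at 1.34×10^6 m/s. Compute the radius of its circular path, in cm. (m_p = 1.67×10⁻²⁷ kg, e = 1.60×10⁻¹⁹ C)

r ≈ 528 cm

The magnetic force provides the centripetal force: qvB = mv²/r, so r = mv/(qB).
r = (1.67×10^-27 kg)(1.34×10^6 m/s) / [(1×1.60×10^-19 C)(2.65×10^-3 T)] = 5.28 m.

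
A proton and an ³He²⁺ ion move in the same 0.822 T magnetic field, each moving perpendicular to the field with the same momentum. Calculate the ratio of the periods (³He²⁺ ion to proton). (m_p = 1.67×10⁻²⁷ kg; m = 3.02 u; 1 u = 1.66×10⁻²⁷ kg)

ratio ≈ 1.50

T = 2πm/(qB) is independent of speed, so T₂/T₁ = (m₂/q₂)/(m₁/q₁).
T_{³He²⁺ ion}/T_{proton} = (5.01×10^-27/2e) / (1.67×10^-27/1e) = 1.50.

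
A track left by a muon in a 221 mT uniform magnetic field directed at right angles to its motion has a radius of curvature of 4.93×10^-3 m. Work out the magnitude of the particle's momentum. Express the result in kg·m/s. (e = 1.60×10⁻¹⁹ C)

p ≈ 1.74×10^-22 kg·m/s

Since qvB = mv²/r, the momentum p = mv = qBr.
p = (1×1.60×10^-19)(0.221)(4.93×10^-3) = 1.74×10^-22 kg·m/s.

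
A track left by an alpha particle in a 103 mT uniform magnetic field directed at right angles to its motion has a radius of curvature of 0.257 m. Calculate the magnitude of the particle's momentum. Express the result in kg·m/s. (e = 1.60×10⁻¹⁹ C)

p ≈ 8.47×10^-21 kg·m/s

Since qvB = mv²/r, the momentum p = mv = qBr.
p = (2×1.60×10^-19)(0.103)(0.257) = 8.47×10^-21 kg·m/s.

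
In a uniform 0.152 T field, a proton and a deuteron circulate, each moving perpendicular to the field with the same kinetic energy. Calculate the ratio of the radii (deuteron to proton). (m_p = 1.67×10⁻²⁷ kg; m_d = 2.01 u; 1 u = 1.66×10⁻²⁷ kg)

r = √(2mK)/(qB) ⇒ at equal K, r ∝ √m/q.
r_{deuteron}/r_{proton} = 1.41.

ratio ≈ 1.41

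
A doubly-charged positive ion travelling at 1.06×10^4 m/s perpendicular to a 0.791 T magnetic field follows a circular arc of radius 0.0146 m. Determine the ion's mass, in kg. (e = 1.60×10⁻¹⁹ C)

qvB = mv²/r ⇒ m = qBr/v.
m = (2×1.60×10^-19)(0.791)(0.0146) / (1.06×10^4) = 3.49×10^-25 kg.

m ≈ 3.49×10^-25 kg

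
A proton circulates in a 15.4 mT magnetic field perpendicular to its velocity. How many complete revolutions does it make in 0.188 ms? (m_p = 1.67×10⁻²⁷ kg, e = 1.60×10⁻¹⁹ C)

N = 44

T = 2πm/(qB) = 2π(1.67×10^-27) / [(1×1.60×10^-19)(0.0154)] = 4.2585×10^-6 s.
N = t/T = 1.88×10^-4 / 4.2585×10^-6 ≈ 44.15, so 44 complete revolutions.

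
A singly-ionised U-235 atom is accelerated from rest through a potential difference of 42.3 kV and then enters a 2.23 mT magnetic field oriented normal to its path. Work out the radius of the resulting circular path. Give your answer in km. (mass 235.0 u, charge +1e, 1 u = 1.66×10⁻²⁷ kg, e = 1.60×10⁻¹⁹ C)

r ≈ 0.204 km

The kinetic energy gained is K = qV = (1×1.60×10^-19)(4.23×10^4) = 6.77×10^-15 J.
v = √(2K/m) = 1.86×10^5 m/s.
r = mv/(qB) = (3.90×10^-25)(1.86×10^5) / [(1×1.60×10^-19)(2.23×10^-3)] = 204 m.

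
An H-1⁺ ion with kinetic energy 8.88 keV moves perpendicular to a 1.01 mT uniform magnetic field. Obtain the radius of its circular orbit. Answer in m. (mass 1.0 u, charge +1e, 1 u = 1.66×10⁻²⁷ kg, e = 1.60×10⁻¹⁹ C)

Convert the energy: K = 8.88 keV = 1.42×10^-15 J.
v = √(2K/m) = √(2·1.42×10^-15/1.66×10^-27) = 1.31×10^6 m/s.
r = mv/(qB) = (1.66×10^-27)(1.31×10^6) / [(1×1.60×10^-19)(1.01×10^-3)] = 13.4 m.

r ≈ 13.4 m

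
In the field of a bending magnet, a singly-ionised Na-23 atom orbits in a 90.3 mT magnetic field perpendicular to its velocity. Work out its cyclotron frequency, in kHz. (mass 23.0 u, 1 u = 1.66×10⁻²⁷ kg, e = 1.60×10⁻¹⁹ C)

f = qB/(2πm) = (1×1.60×10^-19)(0.0903) / [2π(3.82×10^-26)] = 6.02×10^4 Hz.

f ≈ 60.2 kHz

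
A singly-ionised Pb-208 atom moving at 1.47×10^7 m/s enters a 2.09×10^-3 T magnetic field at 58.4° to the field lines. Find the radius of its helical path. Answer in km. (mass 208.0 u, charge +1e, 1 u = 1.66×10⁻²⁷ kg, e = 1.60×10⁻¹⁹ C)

r ≈ 12.9 km

Only the perpendicular component v⊥ = v sin58.4° = 1.25×10^7 m/s is bent by the field.
r = m v⊥ /(qB) = (3.45×10^-25)(1.25×10^7) / [(1×1.60×10^-19)(2.09×10^-3)] = 1.29×10^4 m.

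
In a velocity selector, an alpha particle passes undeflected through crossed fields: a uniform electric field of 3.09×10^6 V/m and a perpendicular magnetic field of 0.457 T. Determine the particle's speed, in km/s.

For zero net force, qE = qvB, so v = E/B.
v = (3.09×10^6) / (0.457) = 6.76×10^6 m/s.

v ≈ 6760 km/s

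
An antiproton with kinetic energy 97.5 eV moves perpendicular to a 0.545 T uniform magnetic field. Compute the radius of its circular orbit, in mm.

Convert the energy: K = 97.5 eV = 1.56×10^-17 J.
v = √(2K/m) = √(2·1.56×10^-17/1.67×10^-27) = 1.37×10^5 m/s.
r = mv/(qB) = (1.67×10^-27)(1.37×10^5) / [(1×1.60×10^-19)(0.545)] = 2.62×10^-3 m.

r ≈ 2.62 mm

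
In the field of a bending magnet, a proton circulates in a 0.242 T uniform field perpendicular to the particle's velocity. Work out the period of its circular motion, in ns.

The cyclotron period is independent of speed: T = 2πm/(qB).
T = 2π(1.67×10^-27) / [(1×1.60×10^-19)(0.242)] = 2.71×10^-7 s.

T ≈ 271 ns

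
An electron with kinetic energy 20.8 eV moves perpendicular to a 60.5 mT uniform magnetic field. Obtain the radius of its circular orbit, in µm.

Convert the energy: K = 20.8 eV = 3.33×10^-18 J.
v = √(2K/m) = √(2·3.33×10^-18/9.11×10^-31) = 2.70×10^6 m/s.
r = mv/(qB) = (9.11×10^-31)(2.70×10^6) / [(1×1.60×10^-19)(0.0605)] = 2.54×10^-4 m.

r ≈ 254 µm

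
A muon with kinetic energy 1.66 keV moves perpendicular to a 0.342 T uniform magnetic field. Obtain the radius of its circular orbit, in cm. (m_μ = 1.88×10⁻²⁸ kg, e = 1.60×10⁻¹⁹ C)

Convert the energy: K = 1.66 keV = 2.66×10^-16 J.
v = √(2K/m) = √(2·2.66×10^-16/1.88×10^-28) = 1.68×10^6 m/s.
r = mv/(qB) = (1.88×10^-28)(1.68×10^6) / [(1×1.60×10^-19)(0.342)] = 5.78×10^-3 m.

r ≈ 0.578 cm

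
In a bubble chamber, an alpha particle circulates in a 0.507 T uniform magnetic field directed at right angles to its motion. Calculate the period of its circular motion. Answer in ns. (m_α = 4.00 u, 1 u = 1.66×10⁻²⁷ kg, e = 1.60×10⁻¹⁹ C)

The cyclotron period is independent of speed: T = 2πm/(qB).
T = 2π(6.64×10^-27) / [(2×1.60×10^-19)(0.507)] = 2.57×10^-7 s.

T ≈ 257 ns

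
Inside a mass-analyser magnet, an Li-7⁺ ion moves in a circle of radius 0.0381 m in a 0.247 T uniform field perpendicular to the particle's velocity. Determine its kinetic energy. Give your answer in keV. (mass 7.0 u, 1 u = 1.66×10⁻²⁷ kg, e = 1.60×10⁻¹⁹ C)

K ≈ 0.610 keV

v = qBr/m = (1×1.60×10^-19)(0.247)(0.0381) / (1.16×10^-26) = 1.30×10^5 m/s.
K = ½mv² = 0.5·(1.16×10^-26)·(1.30×10^5)² = 9.76×10^-17 J = 0.610 keV.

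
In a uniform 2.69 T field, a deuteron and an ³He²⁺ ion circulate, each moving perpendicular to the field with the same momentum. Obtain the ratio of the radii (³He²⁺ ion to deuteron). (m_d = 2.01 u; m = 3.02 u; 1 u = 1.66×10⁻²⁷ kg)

r = p/(qB) ⇒ at equal p, r ∝ 1/q.
r_{³He²⁺ ion}/r_{deuteron} = 0.500.

ratio ≈ 0.500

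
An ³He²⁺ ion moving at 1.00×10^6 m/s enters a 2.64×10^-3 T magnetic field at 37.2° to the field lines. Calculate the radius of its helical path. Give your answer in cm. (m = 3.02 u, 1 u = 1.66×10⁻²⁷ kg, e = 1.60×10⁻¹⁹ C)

r ≈ 359 cm

Only the perpendicular component v⊥ = v sin37.2° = 6.05×10^5 m/s is bent by the field.
r = m v⊥ /(qB) = (5.01×10^-27)(6.05×10^5) / [(2×1.60×10^-19)(2.64×10^-3)] = 3.59 m.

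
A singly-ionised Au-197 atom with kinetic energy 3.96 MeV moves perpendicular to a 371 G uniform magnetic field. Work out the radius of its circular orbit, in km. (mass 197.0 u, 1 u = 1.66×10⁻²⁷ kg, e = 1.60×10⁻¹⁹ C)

r ≈ 0.108 km

Convert the energy: K = 3.96 MeV = 6.34×10^-13 J.
v = √(2K/m) = √(2·6.34×10^-13/3.27×10^-25) = 1.97×10^6 m/s.
r = mv/(qB) = (3.27×10^-25)(1.97×10^6) / [(1×1.60×10^-19)(0.0371)] = 108 m.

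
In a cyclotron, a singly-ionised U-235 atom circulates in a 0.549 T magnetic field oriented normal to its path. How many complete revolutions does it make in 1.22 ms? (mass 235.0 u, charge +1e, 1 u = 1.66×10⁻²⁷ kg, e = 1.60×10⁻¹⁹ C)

N = 43

T = 2πm/(qB) = 2π(3.901×10^-25) / [(1×1.60×10^-19)(0.549)] = 2.7904×10^-5 s.
N = t/T = 1.22×10^-3 / 2.7904×10^-5 ≈ 43.72, so 43 complete revolutions.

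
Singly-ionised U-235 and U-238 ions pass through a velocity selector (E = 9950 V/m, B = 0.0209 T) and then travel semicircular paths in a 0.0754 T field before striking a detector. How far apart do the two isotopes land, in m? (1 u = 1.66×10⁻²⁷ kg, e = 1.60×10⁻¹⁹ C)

Δd ≈ 0.393 m

Both emerge at v = E/B₁ = 4.76×10^5 m/s.
r = mv/(qB₂), so r₁ = 15.394 m and r₂ = 15.591 m, giving Δr = 0.197 m.
After a semicircle each ion lands a diameter 2r from the entry slit, so the separation is 2Δr = 0.393 m.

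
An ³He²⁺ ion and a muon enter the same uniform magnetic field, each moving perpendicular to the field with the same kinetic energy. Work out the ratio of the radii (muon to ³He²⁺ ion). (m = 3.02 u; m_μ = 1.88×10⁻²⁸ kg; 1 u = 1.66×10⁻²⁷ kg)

ratio ≈ 0.387

r = √(2mK)/(qB) ⇒ at equal K, r ∝ √m/q.
r_{muon}/r_{³He²⁺ ion} = 0.387.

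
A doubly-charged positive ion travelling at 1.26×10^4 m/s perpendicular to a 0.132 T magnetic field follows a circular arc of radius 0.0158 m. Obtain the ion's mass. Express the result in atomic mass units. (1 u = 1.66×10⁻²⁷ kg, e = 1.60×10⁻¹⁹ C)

qvB = mv²/r ⇒ m = qBr/v.
m = (2×1.60×10^-19)(0.132)(0.0158) / (1.26×10^4) = 5.30×10^-26 kg = 31.9 u.

m ≈ 31.9 u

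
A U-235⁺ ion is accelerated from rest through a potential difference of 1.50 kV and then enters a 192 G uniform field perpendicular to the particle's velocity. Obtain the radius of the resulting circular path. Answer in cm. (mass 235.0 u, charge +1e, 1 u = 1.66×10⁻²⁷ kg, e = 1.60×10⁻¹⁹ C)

The kinetic energy gained is K = qV = (1×1.60×10^-19)(1500) = 2.40×10^-16 J.
v = √(2K/m) = 3.51×10^4 m/s.
r = mv/(qB) = (3.90×10^-25)(3.51×10^4) / [(1×1.60×10^-19)(0.0192)] = 4.45 m.

r ≈ 445 cm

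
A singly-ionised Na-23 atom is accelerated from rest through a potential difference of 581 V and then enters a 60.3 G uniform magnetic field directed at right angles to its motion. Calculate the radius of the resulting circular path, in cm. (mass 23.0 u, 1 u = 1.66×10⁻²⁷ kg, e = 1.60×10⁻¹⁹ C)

r ≈ 276 cm

The kinetic energy gained is K = qV = (1×1.60×10^-19)(581) = 9.30×10^-17 J.
v = √(2K/m) = 6.98×10^4 m/s.
r = mv/(qB) = (3.82×10^-26)(6.98×10^4) / [(1×1.60×10^-19)(6.03×10^-3)] = 2.76 m.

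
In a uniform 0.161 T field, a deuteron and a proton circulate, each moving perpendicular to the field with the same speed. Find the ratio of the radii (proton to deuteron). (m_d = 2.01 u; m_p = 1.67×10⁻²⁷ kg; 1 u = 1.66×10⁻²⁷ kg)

r = mv/(qB) ⇒ at equal v, r ∝ m/q.
r_{proton}/r_{deuteron} = 0.501.

ratio ≈ 0.501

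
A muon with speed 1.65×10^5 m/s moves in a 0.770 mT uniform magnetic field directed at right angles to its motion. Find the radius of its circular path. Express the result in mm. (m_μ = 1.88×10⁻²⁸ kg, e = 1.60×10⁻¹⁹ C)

The magnetic force provides the centripetal force: qvB = mv²/r, so r = mv/(qB).
r = (1.88×10^-28 kg)(1.65×10^5 m/s) / [(1×1.60×10^-19 C)(7.70×10^-4 T)] = 0.252 m.

r ≈ 252 mm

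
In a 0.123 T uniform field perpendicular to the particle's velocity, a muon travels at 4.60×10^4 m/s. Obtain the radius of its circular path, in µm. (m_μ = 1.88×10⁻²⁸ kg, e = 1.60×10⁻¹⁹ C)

r ≈ 439 µm

The magnetic force provides the centripetal force: qvB = mv²/r, so r = mv/(qB).
r = (1.88×10^-28 kg)(4.60×10^4 m/s) / [(1×1.60×10^-19 C)(0.123 T)] = 4.39×10^-4 m.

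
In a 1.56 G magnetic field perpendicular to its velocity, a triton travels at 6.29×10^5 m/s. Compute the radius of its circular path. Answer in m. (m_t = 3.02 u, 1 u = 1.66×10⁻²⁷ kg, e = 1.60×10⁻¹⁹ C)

r ≈ 126 m

The magnetic force provides the centripetal force: qvB = mv²/r, so r = mv/(qB).
r = (5.01×10^-27 kg)(6.29×10^5 m/s) / [(1×1.60×10^-19 C)(1.56×10^-4 T)] = 126 m.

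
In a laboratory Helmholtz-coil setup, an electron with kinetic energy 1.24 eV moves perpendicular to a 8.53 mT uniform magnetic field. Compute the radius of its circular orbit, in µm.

r ≈ 441 µm

Convert the energy: K = 1.24 eV = 1.98×10^-19 J.
v = √(2K/m) = √(2·1.98×10^-19/9.11×10^-31) = 6.60×10^5 m/s.
r = mv/(qB) = (9.11×10^-31)(6.60×10^5) / [(1×1.60×10^-19)(8.53×10^-3)] = 4.41×10^-4 m.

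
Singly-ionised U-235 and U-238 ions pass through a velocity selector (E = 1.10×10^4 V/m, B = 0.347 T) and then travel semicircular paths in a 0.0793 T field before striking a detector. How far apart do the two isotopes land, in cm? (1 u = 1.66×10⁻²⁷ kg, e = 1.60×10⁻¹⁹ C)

Both emerge at v = E/B₁ = 3.17×10^4 m/s.
r = mv/(qB₂), so r₁ = 0.9746 m and r₂ = 0.9871 m, giving Δr = 0.0124 m.
After a semicircle each ion lands a diameter 2r from the entry slit, so the separation is 2Δr = 0.0249 m.

Δd ≈ 2.49 cm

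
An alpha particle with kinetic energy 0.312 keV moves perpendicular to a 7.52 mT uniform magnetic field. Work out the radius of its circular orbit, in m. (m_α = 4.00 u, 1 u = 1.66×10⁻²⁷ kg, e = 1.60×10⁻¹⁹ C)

Convert the energy: K = 0.312 keV = 4.99×10^-17 J.
v = √(2K/m) = √(2·4.99×10^-17/6.64×10^-27) = 1.23×10^5 m/s.
r = mv/(qB) = (6.64×10^-27)(1.23×10^5) / [(2×1.60×10^-19)(7.52×10^-3)] = 0.338 m.

r ≈ 0.338 m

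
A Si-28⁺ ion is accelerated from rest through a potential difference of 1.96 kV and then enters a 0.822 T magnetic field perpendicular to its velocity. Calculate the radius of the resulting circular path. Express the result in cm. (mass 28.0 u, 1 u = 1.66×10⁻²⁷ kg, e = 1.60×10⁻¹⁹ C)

r ≈ 4.11 cm

The kinetic energy gained is K = qV = (1×1.60×10^-19)(1960) = 3.14×10^-16 J.
v = √(2K/m) = 1.16×10^5 m/s.
r = mv/(qB) = (4.65×10^-26)(1.16×10^5) / [(1×1.60×10^-19)(0.822)] = 0.0411 m.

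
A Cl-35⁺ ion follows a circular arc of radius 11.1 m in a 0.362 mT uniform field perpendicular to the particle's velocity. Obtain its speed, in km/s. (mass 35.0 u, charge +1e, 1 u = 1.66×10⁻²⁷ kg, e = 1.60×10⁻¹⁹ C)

v ≈ 11.1 km/s

From qvB = mv²/r, v = qBr/m.
v = (1×1.60×10^-19)(3.62×10^-4)(11.1) / (5.81×10^-26) = 1.11×10^4 m/s.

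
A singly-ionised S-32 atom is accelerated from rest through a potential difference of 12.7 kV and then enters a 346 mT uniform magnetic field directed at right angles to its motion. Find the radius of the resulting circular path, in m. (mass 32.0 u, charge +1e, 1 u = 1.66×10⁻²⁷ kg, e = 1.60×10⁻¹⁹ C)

The kinetic energy gained is K = qV = (1×1.60×10^-19)(1.27×10^4) = 2.03×10^-15 J.
v = √(2K/m) = 2.77×10^5 m/s.
r = mv/(qB) = (5.31×10^-26)(2.77×10^5) / [(1×1.60×10^-19)(0.346)] = 0.265 m.

r ≈ 0.265 m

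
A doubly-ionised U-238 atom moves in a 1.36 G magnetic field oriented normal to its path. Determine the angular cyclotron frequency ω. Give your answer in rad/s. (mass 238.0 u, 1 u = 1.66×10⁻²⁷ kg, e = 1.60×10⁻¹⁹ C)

ω = qB/m = (2×1.60×10^-19)(1.36×10^-4) / (3.95×10^-25) = 110 rad/s.

ω ≈ 110 rad/s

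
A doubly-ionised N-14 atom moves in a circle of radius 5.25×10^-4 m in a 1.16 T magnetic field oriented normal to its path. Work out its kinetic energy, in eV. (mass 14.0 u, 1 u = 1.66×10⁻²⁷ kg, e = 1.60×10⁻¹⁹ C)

K ≈ 5.11 eV

v = qBr/m = (2×1.60×10^-19)(1.16)(5.25×10^-4) / (2.32×10^-26) = 8390 m/s.
K = ½mv² = 0.5·(2.32×10^-26)·(8390)² = 8.17×10^-19 J = 5.11 eV.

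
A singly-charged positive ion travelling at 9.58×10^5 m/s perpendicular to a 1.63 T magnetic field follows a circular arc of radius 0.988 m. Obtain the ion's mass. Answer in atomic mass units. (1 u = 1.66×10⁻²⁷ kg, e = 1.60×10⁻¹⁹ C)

qvB = mv²/r ⇒ m = qBr/v.
m = (1×1.60×10^-19)(1.63)(0.988) / (9.58×10^5) = 2.69×10^-25 kg = 162 u.

m ≈ 162 u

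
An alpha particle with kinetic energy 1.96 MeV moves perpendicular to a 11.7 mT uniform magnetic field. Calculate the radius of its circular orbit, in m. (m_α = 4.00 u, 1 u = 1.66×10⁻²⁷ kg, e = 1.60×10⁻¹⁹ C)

r ≈ 17.2 m

Convert the energy: K = 1.96 MeV = 3.14×10^-13 J.
v = √(2K/m) = √(2·3.14×10^-13/6.64×10^-27) = 9.72×10^6 m/s.
r = mv/(qB) = (6.64×10^-27)(9.72×10^6) / [(2×1.60×10^-19)(0.0117)] = 17.2 m.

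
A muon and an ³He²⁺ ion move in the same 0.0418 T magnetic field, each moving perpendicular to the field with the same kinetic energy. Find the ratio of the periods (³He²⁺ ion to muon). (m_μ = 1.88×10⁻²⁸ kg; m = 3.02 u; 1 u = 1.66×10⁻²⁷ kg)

ratio ≈ 13.3

T = 2πm/(qB) is independent of speed, so T₂/T₁ = (m₂/q₂)/(m₁/q₁).
T_{³He²⁺ ion}/T_{muon} = (5.01×10^-27/2e) / (1.88×10^-28/1e) = 13.3.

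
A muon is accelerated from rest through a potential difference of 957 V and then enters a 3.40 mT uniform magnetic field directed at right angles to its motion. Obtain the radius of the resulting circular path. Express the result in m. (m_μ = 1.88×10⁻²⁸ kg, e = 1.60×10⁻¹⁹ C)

r ≈ 0.441 m

The kinetic energy gained is K = qV = (1×1.60×10^-19)(957) = 1.53×10^-16 J.
v = √(2K/m) = 1.28×10^6 m/s.
r = mv/(qB) = (1.88×10^-28)(1.28×10^6) / [(1×1.60×10^-19)(3.40×10^-3)] = 0.441 m.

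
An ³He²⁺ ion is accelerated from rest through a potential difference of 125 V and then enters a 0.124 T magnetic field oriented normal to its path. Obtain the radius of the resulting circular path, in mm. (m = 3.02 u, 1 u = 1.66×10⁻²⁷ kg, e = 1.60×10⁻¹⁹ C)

r ≈ 16.0 mm

The kinetic energy gained is K = qV = (2×1.60×10^-19)(125) = 4.00×10^-17 J.
v = √(2K/m) = 1.26×10^5 m/s.
r = mv/(qB) = (5.01×10^-27)(1.26×10^5) / [(2×1.60×10^-19)(0.124)] = 0.0160 m.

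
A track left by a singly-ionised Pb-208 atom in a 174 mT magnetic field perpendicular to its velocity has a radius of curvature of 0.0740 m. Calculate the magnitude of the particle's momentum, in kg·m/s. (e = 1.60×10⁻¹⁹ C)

p ≈ 2.06×10^-21 kg·m/s

Since qvB = mv²/r, the momentum p = mv = qBr.
p = (1×1.60×10^-19)(0.174)(0.0740) = 2.06×10^-21 kg·m/s.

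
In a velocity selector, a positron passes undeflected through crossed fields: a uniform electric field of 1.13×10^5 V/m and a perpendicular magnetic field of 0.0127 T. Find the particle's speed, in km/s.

For zero net force, qE = qvB, so v = E/B.
v = (1.13×10^5) / (0.0127) = 8.90×10^6 m/s.

v ≈ 8900 km/s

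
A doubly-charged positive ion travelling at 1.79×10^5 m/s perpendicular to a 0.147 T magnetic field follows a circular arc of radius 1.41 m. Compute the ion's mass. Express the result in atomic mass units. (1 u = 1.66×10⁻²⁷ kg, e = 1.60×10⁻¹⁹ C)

qvB = mv²/r ⇒ m = qBr/v.
m = (2×1.60×10^-19)(0.147)(1.41) / (1.79×10^5) = 3.71×10^-25 kg = 223 u.

m ≈ 223 u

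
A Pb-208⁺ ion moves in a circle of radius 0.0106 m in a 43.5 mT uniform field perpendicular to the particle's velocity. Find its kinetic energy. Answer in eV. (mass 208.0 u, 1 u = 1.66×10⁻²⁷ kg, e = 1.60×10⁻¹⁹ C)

K ≈ 0.0493 eV

v = qBr/m = (1×1.60×10^-19)(0.0435)(0.0106) / (3.45×10^-25) = 214 m/s.
K = ½mv² = 0.5·(3.45×10^-25)·(214)² = 7.88×10^-21 J = 0.0493 eV.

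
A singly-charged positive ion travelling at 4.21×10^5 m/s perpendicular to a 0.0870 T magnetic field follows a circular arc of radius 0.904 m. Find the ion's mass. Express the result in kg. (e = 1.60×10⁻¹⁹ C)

qvB = mv²/r ⇒ m = qBr/v.
m = (1×1.60×10^-19)(0.0870)(0.904) / (4.21×10^5) = 2.99×10^-26 kg.

m ≈ 2.99×10^-26 kg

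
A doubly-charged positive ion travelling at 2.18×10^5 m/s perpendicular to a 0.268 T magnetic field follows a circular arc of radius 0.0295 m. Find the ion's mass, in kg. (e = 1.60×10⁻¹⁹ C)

m ≈ 1.16×10^-26 kg

qvB = mv²/r ⇒ m = qBr/v.
m = (2×1.60×10^-19)(0.268)(0.0295) / (2.18×10^5) = 1.16×10^-26 kg.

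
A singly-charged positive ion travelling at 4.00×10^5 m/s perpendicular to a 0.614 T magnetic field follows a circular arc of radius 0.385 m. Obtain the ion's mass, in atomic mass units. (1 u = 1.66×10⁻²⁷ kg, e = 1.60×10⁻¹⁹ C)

qvB = mv²/r ⇒ m = qBr/v.
m = (1×1.60×10^-19)(0.614)(0.385) / (4.00×10^5) = 9.46×10^-26 kg = 57.0 u.

m ≈ 57.0 u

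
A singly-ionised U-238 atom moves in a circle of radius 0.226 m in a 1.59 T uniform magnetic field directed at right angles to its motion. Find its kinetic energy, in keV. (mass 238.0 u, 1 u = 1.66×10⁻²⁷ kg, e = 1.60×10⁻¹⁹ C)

v = qBr/m = (1×1.60×10^-19)(1.59)(0.226) / (3.95×10^-25) = 1.46×10^5 m/s.
K = ½mv² = 0.5·(3.95×10^-25)·(1.46×10^5)² = 4.18×10^-15 J = 26.1 keV.

K ≈ 26.1 keV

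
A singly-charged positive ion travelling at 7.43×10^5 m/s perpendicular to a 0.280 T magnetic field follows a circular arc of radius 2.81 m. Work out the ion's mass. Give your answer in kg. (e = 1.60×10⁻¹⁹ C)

qvB = mv²/r ⇒ m = qBr/v.
m = (1×1.60×10^-19)(0.280)(2.81) / (7.43×10^5) = 1.69×10^-25 kg.

m ≈ 1.69×10^-25 kg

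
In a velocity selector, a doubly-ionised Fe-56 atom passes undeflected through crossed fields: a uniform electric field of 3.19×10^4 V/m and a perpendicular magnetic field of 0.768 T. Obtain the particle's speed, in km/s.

v ≈ 41.5 km/s

For zero net force, qE = qvB, so v = E/B.
v = (3.19×10^4) / (0.768) = 4.15×10^4 m/s.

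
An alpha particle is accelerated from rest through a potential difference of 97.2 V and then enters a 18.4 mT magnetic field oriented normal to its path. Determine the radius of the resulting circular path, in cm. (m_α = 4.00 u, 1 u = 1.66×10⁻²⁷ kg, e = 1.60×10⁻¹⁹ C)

r ≈ 10.9 cm

The kinetic energy gained is K = qV = (2×1.60×10^-19)(97.2) = 3.11×10^-17 J.
v = √(2K/m) = 9.68×10^4 m/s.
r = mv/(qB) = (6.64×10^-27)(9.68×10^4) / [(2×1.60×10^-19)(0.0184)] = 0.109 m.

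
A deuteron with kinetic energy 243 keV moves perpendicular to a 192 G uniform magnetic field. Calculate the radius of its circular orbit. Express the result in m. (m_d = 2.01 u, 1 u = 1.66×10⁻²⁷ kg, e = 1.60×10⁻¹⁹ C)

r ≈ 5.24 m

Convert the energy: K = 243 keV = 3.89×10^-14 J.
v = √(2K/m) = √(2·3.89×10^-14/3.34×10^-27) = 4.83×10^6 m/s.
r = mv/(qB) = (3.34×10^-27)(4.83×10^6) / [(1×1.60×10^-19)(0.0192)] = 5.24 m.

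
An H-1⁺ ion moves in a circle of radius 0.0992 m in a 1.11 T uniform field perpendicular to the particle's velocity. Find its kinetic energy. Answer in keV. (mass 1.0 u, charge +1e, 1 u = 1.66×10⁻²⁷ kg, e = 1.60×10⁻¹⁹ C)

K ≈ 584 keV

v = qBr/m = (1×1.60×10^-19)(1.11)(0.0992) / (1.66×10^-27) = 1.06×10^7 m/s.
K = ½mv² = 0.5·(1.66×10^-27)·(1.06×10^7)² = 9.35×10^-14 J = 584 keV.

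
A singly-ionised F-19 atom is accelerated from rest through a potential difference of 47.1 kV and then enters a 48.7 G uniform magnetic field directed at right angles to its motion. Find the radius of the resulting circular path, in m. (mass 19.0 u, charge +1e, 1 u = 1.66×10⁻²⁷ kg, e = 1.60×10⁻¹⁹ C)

r ≈ 28.0 m

The kinetic energy gained is K = qV = (1×1.60×10^-19)(4.71×10^4) = 7.54×10^-15 J.
v = √(2K/m) = 6.91×10^5 m/s.
r = mv/(qB) = (3.15×10^-26)(6.91×10^5) / [(1×1.60×10^-19)(4.87×10^-3)] = 28.0 m.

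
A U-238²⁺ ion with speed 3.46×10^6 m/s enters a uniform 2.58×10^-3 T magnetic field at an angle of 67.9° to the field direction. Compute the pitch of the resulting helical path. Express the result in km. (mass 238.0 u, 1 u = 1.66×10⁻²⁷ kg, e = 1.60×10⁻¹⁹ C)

The velocity component along B is v∥ = v cos67.9° = 1.30×10^6 m/s.
The cyclotron period T = 2πm/(qB) = 3.01×10^-3 s is set by m, q, B alone.
Pitch = v∥·T = (1.30×10^6)(3.01×10^-3) = 3910 m.

pitch ≈ 3.91 km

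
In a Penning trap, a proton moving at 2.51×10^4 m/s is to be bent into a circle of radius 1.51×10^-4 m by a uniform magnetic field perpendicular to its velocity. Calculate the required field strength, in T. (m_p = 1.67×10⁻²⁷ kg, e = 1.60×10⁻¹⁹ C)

qvB = mv²/r gives B = mv/(qr).
B = (1.67×10^-27)(2.51×10^4) / [(1×1.60×10^-19)(1.51×10^-4)] = 1.73 T.

B ≈ 1.73 T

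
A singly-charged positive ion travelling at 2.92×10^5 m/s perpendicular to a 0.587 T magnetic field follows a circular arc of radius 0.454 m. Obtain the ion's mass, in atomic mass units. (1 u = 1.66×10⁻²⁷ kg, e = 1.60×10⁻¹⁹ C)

m ≈ 88.0 u

qvB = mv²/r ⇒ m = qBr/v.
m = (1×1.60×10^-19)(0.587)(0.454) / (2.92×10^5) = 1.46×10^-25 kg = 88.0 u.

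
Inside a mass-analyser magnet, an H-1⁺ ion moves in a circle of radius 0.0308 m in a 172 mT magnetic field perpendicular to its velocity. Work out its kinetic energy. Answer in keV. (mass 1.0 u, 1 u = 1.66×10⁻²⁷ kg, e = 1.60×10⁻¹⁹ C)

K ≈ 1.35 keV

v = qBr/m = (1×1.60×10^-19)(0.172)(0.0308) / (1.66×10^-27) = 5.11×10^5 m/s.
K = ½mv² = 0.5·(1.66×10^-27)·(5.11×10^5)² = 2.16×10^-16 J = 1.35 keV.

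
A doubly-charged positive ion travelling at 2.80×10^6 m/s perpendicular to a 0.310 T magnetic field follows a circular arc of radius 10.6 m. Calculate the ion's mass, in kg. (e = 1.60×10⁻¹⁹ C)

m ≈ 3.76×10^-25 kg

qvB = mv²/r ⇒ m = qBr/v.
m = (2×1.60×10^-19)(0.310)(10.6) / (2.80×10^6) = 3.76×10^-25 kg.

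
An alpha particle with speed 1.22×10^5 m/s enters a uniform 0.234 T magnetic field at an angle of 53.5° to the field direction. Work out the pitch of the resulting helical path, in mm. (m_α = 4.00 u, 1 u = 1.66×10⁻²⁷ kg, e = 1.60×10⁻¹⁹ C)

pitch ≈ 40.4 mm

The velocity component along B is v∥ = v cos53.5° = 7.26×10^4 m/s.
The cyclotron period T = 2πm/(qB) = 5.57×10^-7 s is set by m, q, B alone.
Pitch = v∥·T = (7.26×10^4)(5.57×10^-7) = 0.0404 m.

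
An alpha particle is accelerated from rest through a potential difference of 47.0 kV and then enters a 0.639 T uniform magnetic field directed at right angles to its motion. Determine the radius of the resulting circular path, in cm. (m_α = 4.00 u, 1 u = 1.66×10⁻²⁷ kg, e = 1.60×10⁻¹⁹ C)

The kinetic energy gained is K = qV = (2×1.60×10^-19)(4.70×10^4) = 1.50×10^-14 J.
v = √(2K/m) = 2.13×10^6 m/s.
r = mv/(qB) = (6.64×10^-27)(2.13×10^6) / [(2×1.60×10^-19)(0.639)] = 0.0691 m.

r ≈ 6.91 cm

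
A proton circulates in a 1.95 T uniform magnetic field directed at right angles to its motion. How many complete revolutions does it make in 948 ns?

N = 28

T = 2πm/(qB) = 2π(1.67×10^-27) / [(1×1.60×10^-19)(1.95)] = 3.3631×10^-8 s.
N = t/T = 9.48×10^-7 / 3.3631×10^-8 ≈ 28.19, so 28 complete revolutions.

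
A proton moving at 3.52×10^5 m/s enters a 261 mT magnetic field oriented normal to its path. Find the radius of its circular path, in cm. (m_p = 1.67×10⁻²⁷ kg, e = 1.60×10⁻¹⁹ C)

The magnetic force provides the centripetal force: qvB = mv²/r, so r = mv/(qB).
r = (1.67×10^-27 kg)(3.52×10^5 m/s) / [(1×1.60×10^-19 C)(0.261 T)] = 0.0141 m.

r ≈ 1.41 cm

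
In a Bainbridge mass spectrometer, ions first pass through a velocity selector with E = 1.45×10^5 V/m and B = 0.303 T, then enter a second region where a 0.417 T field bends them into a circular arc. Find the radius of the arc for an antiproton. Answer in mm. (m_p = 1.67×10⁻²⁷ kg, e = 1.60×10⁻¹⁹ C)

The selector passes v = E/B = 1.45×10^5/0.303 = 4.79×10^5 m/s.
In the deflection region, r = mv/(qB₂) = (1.67×10^-27)(4.79×10^5) / [(1×1.60×10^-19)(0.417)] = 0.0120 m.

r ≈ 12.0 mm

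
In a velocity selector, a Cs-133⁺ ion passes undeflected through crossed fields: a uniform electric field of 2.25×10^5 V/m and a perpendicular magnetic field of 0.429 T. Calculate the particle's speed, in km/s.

For zero net force, qE = qvB, so v = E/B.
v = (2.25×10^5) / (0.429) = 5.24×10^5 m/s.

v ≈ 524 km/s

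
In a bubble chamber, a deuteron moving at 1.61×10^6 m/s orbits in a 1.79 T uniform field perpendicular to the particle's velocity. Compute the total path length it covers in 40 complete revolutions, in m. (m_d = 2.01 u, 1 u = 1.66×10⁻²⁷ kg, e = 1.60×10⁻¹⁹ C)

r = mv/(qB) = 0.0188 m, so one revolution covers 2πr = 0.118 m.
In 40 revolutions: L = 40·2πr = 4.71 m.

L ≈ 4.71 m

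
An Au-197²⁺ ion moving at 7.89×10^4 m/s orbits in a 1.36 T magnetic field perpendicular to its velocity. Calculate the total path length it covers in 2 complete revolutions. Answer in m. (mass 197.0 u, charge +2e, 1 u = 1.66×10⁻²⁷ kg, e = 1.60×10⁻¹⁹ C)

r = mv/(qB) = 0.0593 m, so one revolution covers 2πr = 0.373 m.
In 2 revolutions: L = 2·2πr = 0.745 m.

L ≈ 0.745 m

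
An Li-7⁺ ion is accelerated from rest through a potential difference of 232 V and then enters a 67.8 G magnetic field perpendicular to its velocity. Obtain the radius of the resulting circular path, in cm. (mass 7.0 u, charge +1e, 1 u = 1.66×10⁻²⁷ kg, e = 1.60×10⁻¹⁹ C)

The kinetic energy gained is K = qV = (1×1.60×10^-19)(232) = 3.71×10^-17 J.
v = √(2K/m) = 7.99×10^4 m/s.
r = mv/(qB) = (1.16×10^-26)(7.99×10^4) / [(1×1.60×10^-19)(6.78×10^-3)] = 0.856 m.

r ≈ 85.6 cm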